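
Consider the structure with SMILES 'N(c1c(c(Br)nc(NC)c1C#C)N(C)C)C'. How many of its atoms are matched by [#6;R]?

The query [#6;R] means: carbon that is part of a ring.
Check the 16 heavy atoms by environment: 1× n (aromatic, in 6-ring) → no; 5× c (aromatic, in 6-ring) → match; 3× N (acyclic) → no; 6× C (acyclic) → no; 1× Br (acyclic) → no.
That gives 5 matching atoms.

5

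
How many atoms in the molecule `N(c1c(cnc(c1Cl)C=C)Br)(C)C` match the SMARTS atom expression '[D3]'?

5

The query [D3] means: atom with exactly three heavy-atom neighbours.
Check the 13 heavy atoms by environment: 1× n (aromatic, D2) → no; 4× c (aromatic, D3) → match; 1× c (aromatic, D2) → no; 1× Br (D1) → no; 1× C (D2) → no; 3× C (D1) → no; 1× Cl (D1) → no; 1× N (D3) → match.
Summing the matching environments: 4 + 1 = 5 matching atoms.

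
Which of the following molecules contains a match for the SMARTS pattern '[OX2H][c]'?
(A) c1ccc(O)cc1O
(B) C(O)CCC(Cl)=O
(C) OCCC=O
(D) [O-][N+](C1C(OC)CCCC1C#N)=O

A

[OX2H][c] describes a hydroxyl oxygen attached to an aromatic carbon (a phenol).
(A) contains a hydroxyl group (-OH), which satisfies every atom and bond constraint.
(B) has a hydroxyl group (-OH) but the -OH is on an aliphatic carbon, not an aromatic c.
(C) has a hydroxyl group (-OH) but the -OH is on an aliphatic carbon, not an aromatic c.
(D) has a methoxy ether (-OCH3) but the oxygen has H0, not H1.
So the answer is (A).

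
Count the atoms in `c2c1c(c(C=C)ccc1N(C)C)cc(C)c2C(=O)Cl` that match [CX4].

The query [CX4] means: C with X4: aliphatic carbon with exactly 4 total connections (bonds + H).
Check the 19 heavy atoms by environment: 10× c (aromatic, X3) → no; 3× C (X3) → no; 1× O (X1) → no; 1× Cl (X1) → no; 1× N (X3) → no; 3× C (X4) → match.
That gives 3 matching atoms.

3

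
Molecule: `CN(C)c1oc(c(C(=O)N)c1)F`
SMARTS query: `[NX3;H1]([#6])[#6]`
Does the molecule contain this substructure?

No

The pattern [NX3;H1]([#6])[#6] describes a trivalent nitrogen with one H, bonded to two carbons — a secondary amine.
The closest candidate here is a primary amide (-C(=O)NH2), but the -C(=O)NH2 nitrogen has H2, not H1. No other fragment satisfies the full query, so there is no match.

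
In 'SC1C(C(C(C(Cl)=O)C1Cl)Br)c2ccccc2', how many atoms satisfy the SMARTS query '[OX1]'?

1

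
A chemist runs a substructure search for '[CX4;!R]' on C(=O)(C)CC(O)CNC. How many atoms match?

5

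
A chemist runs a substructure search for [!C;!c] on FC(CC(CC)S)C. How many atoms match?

2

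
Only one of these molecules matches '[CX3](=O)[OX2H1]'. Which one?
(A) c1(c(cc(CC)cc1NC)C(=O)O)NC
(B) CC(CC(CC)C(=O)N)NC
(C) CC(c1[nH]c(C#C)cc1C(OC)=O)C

A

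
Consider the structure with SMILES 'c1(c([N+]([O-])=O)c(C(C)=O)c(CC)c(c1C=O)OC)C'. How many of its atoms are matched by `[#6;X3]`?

8

The query [#6;X3] means: any carbon (aromatic or not) with three total connections.
Check the 19 heavy atoms by environment: 6× c (aromatic, X3) → match; 2× C (X3) → match; 3× O (X1) → no; 1× O (X2) → no; 5× C (X4) → no; 1× N (charge +1, X3) → no; 1× O (charge -1, X1) → no.
Summing the matching environments: 6 + 2 = 8 matching atoms.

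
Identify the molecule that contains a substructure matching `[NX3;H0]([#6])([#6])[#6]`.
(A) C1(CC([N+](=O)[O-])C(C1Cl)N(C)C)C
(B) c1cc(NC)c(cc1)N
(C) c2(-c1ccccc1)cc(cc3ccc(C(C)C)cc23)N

A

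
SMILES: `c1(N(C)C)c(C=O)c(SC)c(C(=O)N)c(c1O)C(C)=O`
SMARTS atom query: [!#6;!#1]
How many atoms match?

Check the 20 heavy atoms by environment: 6× c (aromatic) → no; 1× S → match; 7× C → no; 4× O → match; 2× N → match.
Summing the matching environments: 1 + 4 + 2 = 7 matching atoms.

7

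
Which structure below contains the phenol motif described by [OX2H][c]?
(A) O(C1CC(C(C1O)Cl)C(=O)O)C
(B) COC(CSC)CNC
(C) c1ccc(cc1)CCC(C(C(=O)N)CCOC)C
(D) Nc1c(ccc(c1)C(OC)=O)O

[OX2H][c] describes a hydroxyl oxygen attached to an aromatic carbon (a phenol).
(A) has a hydroxyl group (-OH) but the -OH is on an aliphatic carbon, not an aromatic c.
(B) has a methoxy ether (-OCH3) but the oxygen has H0, not H1.
(C) has a methoxy ether (-OCH3) but the oxygen has H0, not H1.
(D) contains a hydroxyl group (-OH), which satisfies every atom and bond constraint.
So the answer is (D).

D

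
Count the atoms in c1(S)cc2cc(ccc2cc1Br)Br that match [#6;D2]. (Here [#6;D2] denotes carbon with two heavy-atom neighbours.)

The query [#6;D2] means: any carbon bonded to exactly two heavy atoms.
Check the 13 heavy atoms by environment: 5× c (aromatic, D3) → no; 5× c (aromatic, D2) → match; 2× Br (D1) → no; 1× S (D1) → no.
That gives 5 matching atoms.

5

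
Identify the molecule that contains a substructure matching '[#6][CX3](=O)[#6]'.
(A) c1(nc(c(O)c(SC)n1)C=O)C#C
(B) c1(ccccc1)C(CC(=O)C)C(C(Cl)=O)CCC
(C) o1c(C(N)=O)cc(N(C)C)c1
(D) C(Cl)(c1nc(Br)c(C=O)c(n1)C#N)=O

B

[#6][CX3](=O)[#6] describes a carbonyl carbon (no H) flanked by two carbons (a ketone).
(A) has an aldehyde (-CHO) but the carbonyl carbon has H1, so it is not flanked by two carbons.
(B) contains an acetyl/ketone group (-C(=O)CH3), which satisfies every atom and bond constraint.
(C) has a primary amide (-C(=O)NH2) but one neighbour of the carbonyl carbon is N, not C.
(D) has an aldehyde (-CHO) but the carbonyl carbon has H1, so it is not flanked by two carbons.
So the answer is (B).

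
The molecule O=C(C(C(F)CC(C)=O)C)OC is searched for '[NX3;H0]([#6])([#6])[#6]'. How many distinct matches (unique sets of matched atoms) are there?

[NX3;H0]([#6])([#6])[#6] is the SMARTS for a tertiary amine: a trivalent nitrogen with no H, bonded to three carbons.
No fragment in the molecule satisfies every constraint, giving 0 matches.

0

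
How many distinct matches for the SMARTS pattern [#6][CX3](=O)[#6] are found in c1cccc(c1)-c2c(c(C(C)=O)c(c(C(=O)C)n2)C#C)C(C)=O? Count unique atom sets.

[#6][CX3](=O)[#6] is the SMARTS for a ketone: a carbonyl carbon (no H) flanked by two carbons.
The molecule carries 3 separate instances of an acetyl/ketone group (-C(=O)CH3) meeting every constraint; each maps to a distinct set of atoms, giving 3 matches.

3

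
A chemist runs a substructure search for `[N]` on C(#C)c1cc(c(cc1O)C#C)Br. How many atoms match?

0

The query [N] means: uppercase N matches aliphatic (non-aromatic) nitrogen only.
Check the 12 heavy atoms by environment: 6× c (aromatic) → no; 4× C → no; 1× O → no; 1× Br → no.
No environment satisfies the query, so 0 matching atoms.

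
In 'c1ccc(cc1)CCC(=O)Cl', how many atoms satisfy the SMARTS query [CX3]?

The query [CX3] means: C with X3: aliphatic carbon with exactly 3 total connections.
Check the 11 heavy atoms by environment: 2× C (X4) → no; 1× C (X3) → match; 1× O (X1) → no; 1× Cl (X1) → no; 6× c (aromatic, X3) → no.
That gives 1 matching atom.

1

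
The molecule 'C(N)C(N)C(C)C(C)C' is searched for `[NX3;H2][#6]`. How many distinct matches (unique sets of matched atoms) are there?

2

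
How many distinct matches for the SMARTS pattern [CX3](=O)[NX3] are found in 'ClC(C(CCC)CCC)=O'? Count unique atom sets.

0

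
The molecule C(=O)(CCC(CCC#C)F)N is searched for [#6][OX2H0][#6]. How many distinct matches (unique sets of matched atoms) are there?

0

[#6][OX2H0][#6] is the SMARTS for an ether: an aliphatic oxygen bridging two carbons with no H on the oxygen.
No fragment in the molecule satisfies every constraint, giving 0 matches.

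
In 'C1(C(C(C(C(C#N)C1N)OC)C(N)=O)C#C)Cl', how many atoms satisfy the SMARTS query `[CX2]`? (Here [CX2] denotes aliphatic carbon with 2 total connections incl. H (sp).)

3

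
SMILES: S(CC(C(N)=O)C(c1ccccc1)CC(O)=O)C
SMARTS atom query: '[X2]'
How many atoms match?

Check the 18 heavy atoms by environment: 5× C (X4) → no; 1× S (X2) → match; 2× C (X3) → no; 2× O (X1) → no; 1× O (X2) → match; 6× c (aromatic, X3) → no; 1× N (X3) → no.
Summing the matching environments: 1 + 1 = 2 matching atoms.

2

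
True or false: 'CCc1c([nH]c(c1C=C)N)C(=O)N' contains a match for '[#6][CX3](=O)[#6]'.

False

The pattern [#6][CX3](=O)[#6] describes a carbonyl carbon (no H) flanked by two carbons — a ketone.
The closest candidate here is a primary amide (-C(=O)NH2), but one neighbour of the carbonyl carbon is N, not C. No other fragment satisfies the full query, so there is no match.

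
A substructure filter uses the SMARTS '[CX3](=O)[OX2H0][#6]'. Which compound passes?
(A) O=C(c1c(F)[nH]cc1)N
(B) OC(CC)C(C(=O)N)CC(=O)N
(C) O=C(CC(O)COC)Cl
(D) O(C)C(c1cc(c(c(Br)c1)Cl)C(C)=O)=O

[CX3](=O)[OX2H0][#6] describes a carbonyl carbon bonded to an oxygen that is itself bonded to carbon (no H on that O) (an ester).
(A) has a primary amide (-C(=O)NH2) but the carbonyl is bonded to N, not to an O-C linkage.
(B) has a primary amide (-C(=O)NH2) but the carbonyl is bonded to N, not to an O-C linkage.
(C) has a methoxy ether (-OCH3) but the ether oxygen is not adjacent to a C=O carbon.
(D) contains a methyl-ester group (-C(=O)OCH3), which satisfies every atom and bond constraint.
So the answer is (D).

D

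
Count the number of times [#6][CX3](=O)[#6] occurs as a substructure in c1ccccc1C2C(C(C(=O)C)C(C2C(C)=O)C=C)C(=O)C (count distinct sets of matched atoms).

3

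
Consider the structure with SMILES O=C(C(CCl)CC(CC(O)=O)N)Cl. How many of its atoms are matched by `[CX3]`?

2

Check the 13 heavy atoms by environment: 5× C (X4) → no; 2× Cl (X1) → no; 2× C (X3) → match; 2× O (X1) → no; 1× O (X2) → no; 1× N (X3) → no.
That gives 2 matching atoms.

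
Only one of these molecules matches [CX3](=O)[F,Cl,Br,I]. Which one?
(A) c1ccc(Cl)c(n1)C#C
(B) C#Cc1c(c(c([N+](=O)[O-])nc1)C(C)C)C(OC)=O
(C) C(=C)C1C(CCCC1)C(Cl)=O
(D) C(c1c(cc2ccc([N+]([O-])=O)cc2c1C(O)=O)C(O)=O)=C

[CX3](=O)[F,Cl,Br,I] describes a carbonyl carbon bonded to a halogen (an acyl halide).
(A) has a chloro substituent but the Cl is not on a carbonyl carbon.
(B) has a methyl-ester group (-C(=O)OCH3) but the carbonyl is bonded to -O-C, not to a halogen.
(C) contains an acyl chloride (-C(=O)Cl), which satisfies every atom and bond constraint.
(D) has a carboxylic acid group (-C(=O)OH) but the carbonyl is bonded to -OH, not to a halogen.
So the answer is (C).

C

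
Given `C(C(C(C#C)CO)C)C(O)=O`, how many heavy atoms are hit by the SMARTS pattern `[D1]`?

5

The query [D1] means: atom with exactly one heavy-atom neighbour (degree 1).
Check the 11 heavy atoms by environment: 3× C (D2) → no; 3× C (D3) → no; 3× O (D1) → match; 2× C (D1) → match.
Summing the matching environments: 3 + 2 = 5 matching atoms.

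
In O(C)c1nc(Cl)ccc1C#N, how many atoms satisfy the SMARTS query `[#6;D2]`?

Check the 11 heavy atoms by environment: 1× n (aromatic, D2) → no; 3× c (aromatic, D3) → no; 2× c (aromatic, D2) → match; 1× C (D2) → match; 1× N (D1) → no; 1× O (D2) → no; 1× C (D1) → no; 1× Cl (D1) → no.
Summing the matching environments: 2 + 1 = 3 matching atoms.

3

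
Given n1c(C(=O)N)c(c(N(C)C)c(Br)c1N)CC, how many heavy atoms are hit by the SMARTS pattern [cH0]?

The query [cH0] means: aromatic carbon with no attached hydrogen (substituted or ring-fusion).
Check the 16 heavy atoms by environment: 1× n (aromatic, H0) → no; 5× c (aromatic, H0) → match; 1× C (H2) → no; 3× C (H3) → no; 2× N (H2) → no; 1× N (H0) → no; 1× Br (H0) → no; 1× C (H0) → no; 1× O (H0) → no.
That gives 5 matching atoms.

5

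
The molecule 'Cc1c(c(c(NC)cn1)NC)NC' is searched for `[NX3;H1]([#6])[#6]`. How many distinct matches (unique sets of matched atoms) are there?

[NX3;H1]([#6])[#6] is the SMARTS for a secondary amine: a trivalent nitrogen with one H, bonded to two carbons.
The molecule carries 3 separate instances of an N-methylamino group (-NHCH3) meeting every constraint; each maps to a distinct set of atoms, giving 3 matches.

3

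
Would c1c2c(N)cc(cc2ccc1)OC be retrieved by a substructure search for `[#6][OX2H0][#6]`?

The pattern [#6][OX2H0][#6] describes an aliphatic oxygen bridging two carbons with no H on the oxygen — an ether.
The molecule carries a methoxy ether (-OCH3), whose atoms satisfy every constraint of the query, so the pattern matches.

Yes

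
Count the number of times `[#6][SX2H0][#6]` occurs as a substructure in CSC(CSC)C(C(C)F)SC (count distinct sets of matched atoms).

[#6][SX2H0][#6] is the SMARTS for a thioether: an aliphatic sulfur bridging two carbons with no H on the sulfur.
The molecule carries 3 separate instances of a methylthio ether (-SCH3) meeting every constraint; each maps to a distinct set of atoms, giving 3 matches.

3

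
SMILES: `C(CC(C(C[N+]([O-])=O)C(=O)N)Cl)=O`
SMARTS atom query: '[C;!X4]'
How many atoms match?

2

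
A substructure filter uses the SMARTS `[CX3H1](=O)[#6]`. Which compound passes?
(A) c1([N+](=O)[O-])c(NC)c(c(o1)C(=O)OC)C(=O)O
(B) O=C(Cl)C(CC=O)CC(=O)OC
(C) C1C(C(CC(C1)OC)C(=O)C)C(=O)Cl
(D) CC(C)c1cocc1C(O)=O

B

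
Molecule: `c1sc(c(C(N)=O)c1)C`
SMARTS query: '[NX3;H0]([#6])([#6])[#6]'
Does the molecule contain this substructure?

The pattern [NX3;H0]([#6])([#6])[#6] describes a trivalent nitrogen with no H, bonded to three carbons — a tertiary amine.
The closest candidate here is a primary amide (-C(=O)NH2), but the amide nitrogen has H2 and only one carbon neighbour. No other fragment satisfies the full query, so there is no match.

No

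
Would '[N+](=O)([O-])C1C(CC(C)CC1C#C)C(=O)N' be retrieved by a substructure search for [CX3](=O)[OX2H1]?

The pattern [CX3](=O)[OX2H1] describes an sp2 carbon double-bonded to O and single-bonded to an -OH oxygen — a carboxylic acid.
The closest candidate here is a primary amide (-C(=O)NH2), but the carbonyl is bonded to N, not to an -OH oxygen. No other fragment satisfies the full query, so there is no match.

No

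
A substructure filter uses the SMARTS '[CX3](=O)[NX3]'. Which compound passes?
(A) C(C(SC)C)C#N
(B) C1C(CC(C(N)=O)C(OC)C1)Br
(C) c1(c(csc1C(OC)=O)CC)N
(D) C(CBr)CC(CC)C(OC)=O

[CX3](=O)[NX3] describes a carbonyl carbon bonded to a trivalent nitrogen (an amide).
(A) has a nitrile (-C#N) but the nitrile N is NX1 (triple-bonded), not NX3.
(B) contains a primary amide (-C(=O)NH2), which satisfies every atom and bond constraint.
(C) has a methyl-ester group (-C(=O)OCH3) but the carbonyl is bonded to O, not to an NX3 nitrogen.
(D) has a methyl-ester group (-C(=O)OCH3) but the carbonyl is bonded to O, not to an NX3 nitrogen.
So the answer is (B).

B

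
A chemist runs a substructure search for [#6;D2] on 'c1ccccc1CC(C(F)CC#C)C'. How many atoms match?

Check the 14 heavy atoms by environment: 3× C (D2) → match; 2× C (D3) → no; 2× C (D1) → no; 1× c (aromatic, D3) → no; 5× c (aromatic, D2) → match; 1× F (D1) → no.
Summing the matching environments: 3 + 5 = 8 matching atoms.

8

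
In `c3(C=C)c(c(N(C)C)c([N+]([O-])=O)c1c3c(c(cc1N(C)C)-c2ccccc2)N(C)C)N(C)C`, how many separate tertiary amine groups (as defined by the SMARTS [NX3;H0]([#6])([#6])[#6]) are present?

4

[NX3;H0]([#6])([#6])[#6] is the SMARTS for a tertiary amine: a trivalent nitrogen with no H, bonded to three carbons.
The molecule carries 4 separate instances of a dimethylamino group (-N(CH3)2) meeting every constraint; each maps to a distinct set of atoms, giving 4 matches.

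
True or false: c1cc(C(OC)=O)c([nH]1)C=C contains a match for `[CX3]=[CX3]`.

The pattern [CX3]=[CX3] describes a non-aromatic C=C double bond between two sp2 carbons — an alkene.
The molecule carries a vinyl group (-CH=CH2), whose atoms satisfy every constraint of the query, so the pattern matches.

True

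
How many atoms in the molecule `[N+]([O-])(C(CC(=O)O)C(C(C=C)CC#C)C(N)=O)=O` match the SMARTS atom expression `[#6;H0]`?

3

Check the 18 heavy atoms by environment: 3× C (H2) → no; 5× C (H1) → no; 3× C (H0) → match; 3× O (H0) → no; 1× O (H1) → no; 1× N (H2) → no; 1× N (charge +1, H0) → no; 1× O (charge -1, H0) → no.
That gives 3 matching atoms.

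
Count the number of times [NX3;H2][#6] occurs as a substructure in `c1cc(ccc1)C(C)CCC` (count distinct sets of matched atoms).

0

[NX3;H2][#6] is the SMARTS for a primary amine: a trivalent nitrogen with two H attached to carbon.
No fragment in the molecule satisfies every constraint, giving 0 matches.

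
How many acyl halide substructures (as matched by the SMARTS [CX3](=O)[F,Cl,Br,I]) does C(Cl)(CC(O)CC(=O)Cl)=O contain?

2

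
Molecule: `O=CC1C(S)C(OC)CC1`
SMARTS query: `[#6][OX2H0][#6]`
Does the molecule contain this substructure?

Yes

The pattern [#6][OX2H0][#6] describes an aliphatic oxygen bridging two carbons with no H on the oxygen — an ether.
The molecule carries a methoxy ether (-OCH3), whose atoms satisfy every constraint of the query, so the pattern matches.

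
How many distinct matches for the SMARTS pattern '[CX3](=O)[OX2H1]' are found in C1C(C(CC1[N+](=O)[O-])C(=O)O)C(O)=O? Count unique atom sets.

2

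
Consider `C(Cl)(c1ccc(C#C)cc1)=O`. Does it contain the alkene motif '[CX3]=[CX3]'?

The pattern [CX3]=[CX3] describes a non-aromatic C=C double bond between two sp2 carbons — an alkene.
The closest candidate here is an ethynyl group (-C#CH), but the C-C bond is a triple bond, not a double bond. No other fragment satisfies the full query, so there is no match.

No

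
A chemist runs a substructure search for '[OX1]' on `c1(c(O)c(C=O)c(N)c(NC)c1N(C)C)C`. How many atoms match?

1

The query [OX1] means: aliphatic oxygen with one total connection — typically a carbonyl =O or an oxide.
Check the 16 heavy atoms by environment: 6× c (aromatic, X3) → no; 1× C (X3) → no; 1× O (X1) → match; 3× N (X3) → no; 4× C (X4) → no; 1× O (X2) → no.
That gives 1 matching atom.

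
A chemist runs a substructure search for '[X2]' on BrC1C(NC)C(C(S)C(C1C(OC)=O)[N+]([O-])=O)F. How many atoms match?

2

The query [X2] means: any atom with exactly two total connections (bonds + H).
Check the 18 heavy atoms by environment: 8× C (X4) → no; 1× F (X1) → no; 1× N (X3) → no; 1× S (X2) → match; 1× N (charge +1, X3) → no; 1× O (charge -1, X1) → no; 2× O (X1) → no; 1× Br (X1) → no; 1× C (X3) → no; 1× O (X2) → match.
Summing the matching environments: 1 + 1 = 2 matching atoms.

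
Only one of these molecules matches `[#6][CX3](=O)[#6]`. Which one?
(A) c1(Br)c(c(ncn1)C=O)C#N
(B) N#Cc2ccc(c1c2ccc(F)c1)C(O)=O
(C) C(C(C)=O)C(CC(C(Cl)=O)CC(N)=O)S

C

[#6][CX3](=O)[#6] describes a carbonyl carbon (no H) flanked by two carbons (a ketone).
(A) has an aldehyde (-CHO) but the carbonyl carbon has H1, so it is not flanked by two carbons.
(B) has a carboxylic acid group (-C(=O)OH) but one neighbour of the carbonyl carbon is O, not C.
(C) contains an acetyl/ketone group (-C(=O)CH3), which satisfies every atom and bond constraint.
So the answer is (C).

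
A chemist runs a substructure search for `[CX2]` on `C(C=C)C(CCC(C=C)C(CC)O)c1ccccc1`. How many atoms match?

The query [CX2] means: C with X2: aliphatic carbon with exactly 2 total connections.
Check the 19 heavy atoms by environment: 8× C (X4) → no; 1× O (X2) → no; 4× C (X3) → no; 6× c (aromatic, X3) → no.
No environment satisfies the query, so 0 matching atoms.

0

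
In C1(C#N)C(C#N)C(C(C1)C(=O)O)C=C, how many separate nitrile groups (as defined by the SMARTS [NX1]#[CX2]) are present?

[NX1]#[CX2] is the SMARTS for a nitrile: a nitrogen triple-bonded to a two-connected carbon.
The molecule carries 2 separate instances of a nitrile (-C#N) meeting every constraint; each maps to a distinct set of atoms, giving 2 matches.

2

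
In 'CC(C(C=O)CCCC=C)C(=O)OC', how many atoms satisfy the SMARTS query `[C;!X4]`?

The query [C;!X4] means: aliphatic carbon that does not have four total connections.
Check the 14 heavy atoms by environment: 7× C (X4) → no; 4× C (X3) → match; 2× O (X1) → no; 1× O (X2) → no.
That gives 4 matching atoms.

4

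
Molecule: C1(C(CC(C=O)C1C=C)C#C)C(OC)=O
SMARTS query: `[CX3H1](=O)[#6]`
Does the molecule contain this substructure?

Yes

The pattern [CX3H1](=O)[#6] describes an sp2 carbon with one H, double-bonded to O and single-bonded to carbon — an aldehyde.
The molecule carries an aldehyde (-CHO), whose atoms satisfy every constraint of the query, so the pattern matches.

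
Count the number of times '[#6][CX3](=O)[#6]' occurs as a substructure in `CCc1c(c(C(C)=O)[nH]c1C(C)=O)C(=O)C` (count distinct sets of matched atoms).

[#6][CX3](=O)[#6] is the SMARTS for a ketone: a carbonyl carbon (no H) flanked by two carbons.
The molecule carries 3 separate instances of an acetyl/ketone group (-C(=O)CH3) meeting every constraint; each maps to a distinct set of atoms, giving 3 matches.

3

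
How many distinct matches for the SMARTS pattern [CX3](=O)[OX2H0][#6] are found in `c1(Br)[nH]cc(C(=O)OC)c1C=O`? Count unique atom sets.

1

[CX3](=O)[OX2H0][#6] is the SMARTS for an ester: a carbonyl carbon bonded to an oxygen that is itself bonded to carbon (no H on that O).
Exactly one fragment in the molecule meets all constraints, giving 1 match.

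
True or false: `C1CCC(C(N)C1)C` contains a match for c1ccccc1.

False

The pattern c1ccccc1 describes six aromatic carbons in a ring — a benzene ring.
The closest candidate here is a methyl group (-CH3), but no six-membered all-carbon aromatic ring is present. No other fragment satisfies the full query, so there is no match.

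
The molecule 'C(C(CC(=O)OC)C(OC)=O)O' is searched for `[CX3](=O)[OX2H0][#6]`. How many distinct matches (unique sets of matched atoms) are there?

2

[CX3](=O)[OX2H0][#6] is the SMARTS for an ester: a carbonyl carbon bonded to an oxygen that is itself bonded to carbon (no H on that O).
The molecule carries 2 separate instances of a methyl-ester group (-C(=O)OCH3) meeting every constraint; each maps to a distinct set of atoms, giving 2 matches.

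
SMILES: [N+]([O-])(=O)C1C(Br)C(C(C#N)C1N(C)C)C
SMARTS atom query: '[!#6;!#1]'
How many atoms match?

6

The query [!#6;!#1] means: not carbon and not hydrogen — any heteroatom.
Check the 15 heavy atoms by environment: 9× C → no; 2× N → match; 1× N (charge +1) → match; 1× O (charge -1) → match; 1× O → match; 1× Br → match.
Summing the matching environments: 2 + 1 + 1 + 1 + 1 = 6 matching atoms.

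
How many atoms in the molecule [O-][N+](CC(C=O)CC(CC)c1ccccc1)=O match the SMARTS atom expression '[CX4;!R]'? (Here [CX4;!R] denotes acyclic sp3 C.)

6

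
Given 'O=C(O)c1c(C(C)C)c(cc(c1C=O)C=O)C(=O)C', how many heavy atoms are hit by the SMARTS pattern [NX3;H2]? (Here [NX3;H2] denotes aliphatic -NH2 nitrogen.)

The query [NX3;H2] means: aliphatic N with 3 total connections, two of them H — an -NH2 nitrogen (amine or amide).
Check the 19 heavy atoms by environment: 5× c (aromatic, H0, X3) → no; 1× c (aromatic, H1, X3) → no; 2× C (H1, X3) → no; 4× O (H0, X1) → no; 2× C (H0, X3) → no; 1× O (H1, X2) → no; 3× C (H3, X4) → no; 1× C (H1, X4) → no.
No environment satisfies the query, so 0 matching atoms.

0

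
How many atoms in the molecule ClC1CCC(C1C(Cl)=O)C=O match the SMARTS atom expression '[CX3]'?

2

Check the 11 heavy atoms by environment: 5× C (X4) → no; 2× C (X3) → match; 2× O (X1) → no; 2× Cl (X1) → no.
That gives 2 matching atoms.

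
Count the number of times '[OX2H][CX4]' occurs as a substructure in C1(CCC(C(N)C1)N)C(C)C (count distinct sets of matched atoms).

0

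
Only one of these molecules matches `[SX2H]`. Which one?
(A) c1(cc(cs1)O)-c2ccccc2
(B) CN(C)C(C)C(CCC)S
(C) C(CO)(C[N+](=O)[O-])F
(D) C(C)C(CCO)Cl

B

[SX2H] describes an aliphatic sulfur with two connections, one being H (a thiol).
(A) has a hydroxyl group (-OH) but it is an -OH, not an -SH.
(B) contains a thiol (-SH), which satisfies every atom and bond constraint.
(C) has a hydroxyl group (-OH) but it is an -OH, not an -SH.
(D) has a hydroxyl group (-OH) but it is an -OH, not an -SH.
So the answer is (B).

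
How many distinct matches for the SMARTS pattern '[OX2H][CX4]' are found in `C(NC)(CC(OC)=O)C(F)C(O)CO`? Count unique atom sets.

[OX2H][CX4] is the SMARTS for an aliphatic alcohol: a hydroxyl oxygen bound to an sp3 (X4) carbon.
The molecule carries 2 separate instances of a hydroxyl group (-OH) meeting every constraint; each maps to a distinct set of atoms, giving 2 matches.

2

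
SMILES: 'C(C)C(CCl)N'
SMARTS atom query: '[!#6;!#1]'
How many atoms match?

The query [!#6;!#1] means: not carbon and not hydrogen — any heteroatom.
Check the 6 heavy atoms by environment: 4× C → no; 1× Cl → match; 1× N → match.
Summing the matching environments: 1 + 1 = 2 matching atoms.

2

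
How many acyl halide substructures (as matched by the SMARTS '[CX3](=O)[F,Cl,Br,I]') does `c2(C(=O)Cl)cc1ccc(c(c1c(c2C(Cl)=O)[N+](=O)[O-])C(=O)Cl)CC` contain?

[CX3](=O)[F,Cl,Br,I] is the SMARTS for an acyl halide: a carbonyl carbon bonded to a halogen.
The molecule carries 3 separate instances of an acyl chloride (-C(=O)Cl) meeting every constraint; each maps to a distinct set of atoms, giving 3 matches.

3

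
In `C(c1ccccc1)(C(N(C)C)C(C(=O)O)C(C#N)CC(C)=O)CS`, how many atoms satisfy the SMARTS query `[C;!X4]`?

The query [C;!X4] means: aliphatic carbon that does not have four total connections.
Check the 24 heavy atoms by environment: 9× C (X4) → no; 1× N (X3) → no; 6× c (aromatic, X3) → no; 1× S (X2) → no; 1× C (X2) → match; 1× N (X1) → no; 2× C (X3) → match; 2× O (X1) → no; 1× O (X2) → no.
Summing the matching environments: 1 + 2 = 3 matching atoms.

3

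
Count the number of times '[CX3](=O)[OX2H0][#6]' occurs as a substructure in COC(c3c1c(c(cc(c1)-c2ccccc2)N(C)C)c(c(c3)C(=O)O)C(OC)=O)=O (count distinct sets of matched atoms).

2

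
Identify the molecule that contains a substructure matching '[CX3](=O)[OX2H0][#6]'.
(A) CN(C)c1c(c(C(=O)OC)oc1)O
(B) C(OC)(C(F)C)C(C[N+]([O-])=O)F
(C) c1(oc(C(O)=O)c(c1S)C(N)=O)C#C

A

[CX3](=O)[OX2H0][#6] describes a carbonyl carbon bonded to an oxygen that is itself bonded to carbon (no H on that O) (an ester).
(A) contains a methyl-ester group (-C(=O)OCH3), which satisfies every atom and bond constraint.
(B) has a methoxy ether (-OCH3) but the ether oxygen is not adjacent to a C=O carbon.
(C) has a primary amide (-C(=O)NH2) but the carbonyl is bonded to N, not to an O-C linkage.
So the answer is (A).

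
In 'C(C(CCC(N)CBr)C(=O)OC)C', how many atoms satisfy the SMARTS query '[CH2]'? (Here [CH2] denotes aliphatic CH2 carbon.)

4

The query [CH2] means: aliphatic carbon with exactly two hydrogens.
Check the 13 heavy atoms by environment: 4× C (H2) → match; 2× C (H1) → no; 2× C (H3) → no; 1× C (H0) → no; 2× O (H0) → no; 1× N (H2) → no; 1× Br (H0) → no.
That gives 4 matching atoms.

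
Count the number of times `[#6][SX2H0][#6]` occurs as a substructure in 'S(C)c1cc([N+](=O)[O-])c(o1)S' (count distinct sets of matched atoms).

1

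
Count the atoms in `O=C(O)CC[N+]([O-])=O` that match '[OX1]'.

3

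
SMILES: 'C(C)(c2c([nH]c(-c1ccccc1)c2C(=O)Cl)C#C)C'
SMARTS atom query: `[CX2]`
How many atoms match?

2

The query [CX2] means: C with X2: aliphatic carbon with exactly 2 total connections.
Check the 19 heavy atoms by environment: 1× n (aromatic, X3) → no; 10× c (aromatic, X3) → no; 2× C (X2) → match; 1× C (X3) → no; 1× O (X1) → no; 1× Cl (X1) → no; 3× C (X4) → no.
That gives 2 matching atoms.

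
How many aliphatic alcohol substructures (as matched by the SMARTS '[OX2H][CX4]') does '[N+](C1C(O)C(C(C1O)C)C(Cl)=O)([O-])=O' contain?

2

[OX2H][CX4] is the SMARTS for an aliphatic alcohol: a hydroxyl oxygen bound to an sp3 (X4) carbon.
The molecule carries 2 separate instances of a hydroxyl group (-OH) meeting every constraint; each maps to a distinct set of atoms, giving 2 matches.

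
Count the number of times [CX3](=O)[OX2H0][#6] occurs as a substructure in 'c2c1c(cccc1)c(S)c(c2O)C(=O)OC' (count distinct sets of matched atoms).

[CX3](=O)[OX2H0][#6] is the SMARTS for an ester: a carbonyl carbon bonded to an oxygen that is itself bonded to carbon (no H on that O).
Exactly one fragment in the molecule meets all constraints, giving 1 match.

1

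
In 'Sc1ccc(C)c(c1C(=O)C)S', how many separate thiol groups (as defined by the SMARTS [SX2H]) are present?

2

[SX2H] is the SMARTS for a thiol: an aliphatic sulfur with two connections, one being H.
The molecule carries 2 separate instances of a thiol (-SH) meeting every constraint; each maps to a distinct set of atoms, giving 2 matches.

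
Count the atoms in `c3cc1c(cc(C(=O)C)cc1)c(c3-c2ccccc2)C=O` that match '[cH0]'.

6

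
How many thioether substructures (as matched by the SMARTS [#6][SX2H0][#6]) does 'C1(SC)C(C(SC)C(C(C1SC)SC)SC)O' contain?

[#6][SX2H0][#6] is the SMARTS for a thioether: an aliphatic sulfur bridging two carbons with no H on the sulfur.
The molecule carries 5 separate instances of a methylthio ether (-SCH3) meeting every constraint; each maps to a distinct set of atoms, giving 5 matches.

5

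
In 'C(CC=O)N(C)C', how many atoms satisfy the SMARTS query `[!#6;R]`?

0

The query [!#6;R] means: non-carbon atom that is part of a ring.
Check the 7 heavy atoms by environment: 5× C (acyclic) → no; 1× N (acyclic) → no; 1× O (acyclic) → no.
No environment satisfies the query, so 0 matching atoms.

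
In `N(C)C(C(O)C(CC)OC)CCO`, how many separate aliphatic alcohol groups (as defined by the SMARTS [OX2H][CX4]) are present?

[OX2H][CX4] is the SMARTS for an aliphatic alcohol: a hydroxyl oxygen bound to an sp3 (X4) carbon.
The molecule carries 2 separate instances of a hydroxyl group (-OH) meeting every constraint; each maps to a distinct set of atoms, giving 2 matches.

2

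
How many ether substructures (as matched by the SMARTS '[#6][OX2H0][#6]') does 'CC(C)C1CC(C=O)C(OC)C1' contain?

[#6][OX2H0][#6] is the SMARTS for an ether: an aliphatic oxygen bridging two carbons with no H on the oxygen.
Exactly one fragment in the molecule meets all constraints, giving 1 match.

1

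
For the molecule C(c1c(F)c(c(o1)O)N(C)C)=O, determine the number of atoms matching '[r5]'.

The query [r5] means: r5 matches atoms in a five-membered ring.
Check the 12 heavy atoms by environment: 1× o (aromatic, in 5-ring) → match; 4× c (aromatic, in 5-ring) → match; 1× F (acyclic) → no; 3× C (acyclic) → no; 2× O (acyclic) → no; 1× N (acyclic) → no.
Summing the matching environments: 1 + 4 = 5 matching atoms.

5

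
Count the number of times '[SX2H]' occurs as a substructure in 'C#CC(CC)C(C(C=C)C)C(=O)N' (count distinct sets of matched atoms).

0

[SX2H] is the SMARTS for a thiol: an aliphatic sulfur with two connections, one being H.
No fragment in the molecule satisfies every constraint, giving 0 matches.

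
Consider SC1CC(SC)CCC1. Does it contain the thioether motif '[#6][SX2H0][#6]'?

Yes

The pattern [#6][SX2H0][#6] describes an aliphatic sulfur bridging two carbons with no H on the sulfur — a thioether.
The molecule carries a methylthio ether (-SCH3), whose atoms satisfy every constraint of the query, so the pattern matches.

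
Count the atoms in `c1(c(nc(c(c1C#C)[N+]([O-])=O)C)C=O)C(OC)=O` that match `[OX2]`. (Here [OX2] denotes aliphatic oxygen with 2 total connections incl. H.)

The query [OX2] means: aliphatic oxygen with two total connections — ether, hydroxyl, or ester single-bond O.
Check the 18 heavy atoms by environment: 1× n (aromatic, X2) → no; 5× c (aromatic, X3) → no; 2× C (X2) → no; 1× N (charge +1, X3) → no; 1× O (charge -1, X1) → no; 3× O (X1) → no; 2× C (X3) → no; 1× O (X2) → match; 2× C (X4) → no.
That gives 1 matching atom.

1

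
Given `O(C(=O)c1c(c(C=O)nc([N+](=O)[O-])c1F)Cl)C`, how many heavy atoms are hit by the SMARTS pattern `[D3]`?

Check the 17 heavy atoms by environment: 1× n (aromatic, D2) → no; 5× c (aromatic, D3) → match; 1× Cl (D1) → no; 1× F (D1) → no; 1× C (D3) → match; 3× O (D1) → no; 1× O (D2) → no; 1× C (D1) → no; 1× C (D2) → no; 1× N (charge +1, D3) → match; 1× O (charge -1, D1) → no.
Summing the matching environments: 5 + 1 + 1 = 7 matching atoms.

7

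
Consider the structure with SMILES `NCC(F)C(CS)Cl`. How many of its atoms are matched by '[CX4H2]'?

2

The query [CX4H2] means: sp3 carbon (X4) with exactly two hydrogens.
Check the 8 heavy atoms by environment: 2× C (H2, X4) → match; 2× C (H1, X4) → no; 1× S (H1, X2) → no; 1× N (H2, X3) → no; 1× Cl (H0, X1) → no; 1× F (H0, X1) → no.
That gives 2 matching atoms.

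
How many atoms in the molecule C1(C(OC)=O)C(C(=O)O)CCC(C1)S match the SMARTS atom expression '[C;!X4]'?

2

The query [C;!X4] means: aliphatic carbon that does not have four total connections.
Check the 14 heavy atoms by environment: 7× C (X4) → no; 1× S (X2) → no; 2× C (X3) → match; 2× O (X1) → no; 2× O (X2) → no.
That gives 2 matching atoms.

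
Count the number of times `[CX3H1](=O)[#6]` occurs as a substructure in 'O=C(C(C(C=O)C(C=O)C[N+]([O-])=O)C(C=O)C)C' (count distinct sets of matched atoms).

3

[CX3H1](=O)[#6] is the SMARTS for an aldehyde: an sp2 carbon with one H, double-bonded to O and single-bonded to carbon.
The molecule carries 3 separate instances of an aldehyde (-CHO) meeting every constraint; each maps to a distinct set of atoms, giving 3 matches.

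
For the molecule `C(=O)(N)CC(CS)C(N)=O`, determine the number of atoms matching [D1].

5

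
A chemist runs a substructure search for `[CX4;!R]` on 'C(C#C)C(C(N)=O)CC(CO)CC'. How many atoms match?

Check the 13 heavy atoms by environment: 7× C (X4, acyclic) → match; 1× O (X2, acyclic) → no; 1× C (X3, acyclic) → no; 1× O (X1, acyclic) → no; 1× N (X3, acyclic) → no; 2× C (X2, acyclic) → no.
That gives 7 matching atoms.

7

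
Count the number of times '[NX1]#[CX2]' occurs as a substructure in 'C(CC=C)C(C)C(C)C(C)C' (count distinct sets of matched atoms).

0

[NX1]#[CX2] is the SMARTS for a nitrile: a nitrogen triple-bonded to a two-connected carbon.
No fragment in the molecule satisfies every constraint, giving 0 matches.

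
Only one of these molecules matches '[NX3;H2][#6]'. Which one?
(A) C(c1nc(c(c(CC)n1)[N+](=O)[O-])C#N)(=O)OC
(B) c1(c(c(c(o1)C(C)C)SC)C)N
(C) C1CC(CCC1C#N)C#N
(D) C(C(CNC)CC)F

B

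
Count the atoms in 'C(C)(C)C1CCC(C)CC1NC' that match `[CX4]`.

11

The query [CX4] means: C with X4: aliphatic carbon with exactly 4 total connections (bonds + H).
Check the 12 heavy atoms by environment: 11× C (X4) → match; 1× N (X3) → no.
That gives 11 matching atoms.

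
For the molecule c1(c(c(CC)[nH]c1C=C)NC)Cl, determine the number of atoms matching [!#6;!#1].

The query [!#6;!#1] means: not carbon and not hydrogen — any heteroatom.
Check the 12 heavy atoms by environment: 1× n (aromatic) → match; 4× c (aromatic) → no; 5× C → no; 1× Cl → match; 1× N → match.
Summing the matching environments: 1 + 1 + 1 = 3 matching atoms.

3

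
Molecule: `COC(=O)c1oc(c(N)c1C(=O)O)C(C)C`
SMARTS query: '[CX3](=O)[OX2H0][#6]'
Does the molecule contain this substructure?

The pattern [CX3](=O)[OX2H0][#6] describes a carbonyl carbon bonded to an oxygen that is itself bonded to carbon (no H on that O) — an ester.
The molecule carries a methyl-ester group (-C(=O)OCH3), whose atoms satisfy every constraint of the query, so the pattern matches.

Yes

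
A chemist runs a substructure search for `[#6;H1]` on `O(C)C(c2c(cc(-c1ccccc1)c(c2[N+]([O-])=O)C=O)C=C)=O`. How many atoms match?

8

The query [#6;H1] means: any carbon bearing exactly one hydrogen.
Check the 23 heavy atoms by environment: 6× c (aromatic, H0) → no; 6× c (aromatic, H1) → match; 1× C (H0) → no; 4× O (H0) → no; 1× C (H3) → no; 2× C (H1) → match; 1× C (H2) → no; 1× N (charge +1, H0) → no; 1× O (charge -1, H0) → no.
Summing the matching environments: 6 + 2 = 8 matching atoms.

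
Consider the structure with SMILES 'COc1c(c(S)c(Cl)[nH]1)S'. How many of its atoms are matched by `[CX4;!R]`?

1

Check the 10 heavy atoms by environment: 1× n (aromatic, X3, in 5-ring) → no; 4× c (aromatic, X3, in 5-ring) → no; 1× O (X2, acyclic) → no; 1× C (X4, acyclic) → match; 1× Cl (X1, acyclic) → no; 2× S (X2, acyclic) → no.
That gives 1 matching atom.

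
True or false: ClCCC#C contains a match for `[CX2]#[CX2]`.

True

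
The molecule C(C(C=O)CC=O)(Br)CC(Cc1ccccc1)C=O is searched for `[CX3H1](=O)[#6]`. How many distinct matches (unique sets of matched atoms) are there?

[CX3H1](=O)[#6] is the SMARTS for an aldehyde: an sp2 carbon with one H, double-bonded to O and single-bonded to carbon.
The molecule carries 3 separate instances of an aldehyde (-CHO) meeting every constraint; each maps to a distinct set of atoms, giving 3 matches.

3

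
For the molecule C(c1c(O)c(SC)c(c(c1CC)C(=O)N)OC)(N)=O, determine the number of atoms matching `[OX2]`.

2

Check the 19 heavy atoms by environment: 6× c (aromatic, X3) → no; 2× O (X2) → match; 4× C (X4) → no; 2× C (X3) → no; 2× O (X1) → no; 2× N (X3) → no; 1× S (X2) → no.
That gives 2 matching atoms.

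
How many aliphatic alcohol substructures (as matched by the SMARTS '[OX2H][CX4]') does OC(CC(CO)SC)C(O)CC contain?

3

[OX2H][CX4] is the SMARTS for an aliphatic alcohol: a hydroxyl oxygen bound to an sp3 (X4) carbon.
The molecule carries 3 separate instances of a hydroxyl group (-OH) meeting every constraint; each maps to a distinct set of atoms, giving 3 matches.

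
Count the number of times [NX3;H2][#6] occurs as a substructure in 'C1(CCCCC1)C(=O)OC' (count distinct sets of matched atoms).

0

[NX3;H2][#6] is the SMARTS for a primary amine: a trivalent nitrogen with two H attached to carbon.
No fragment in the molecule satisfies every constraint, giving 0 matches.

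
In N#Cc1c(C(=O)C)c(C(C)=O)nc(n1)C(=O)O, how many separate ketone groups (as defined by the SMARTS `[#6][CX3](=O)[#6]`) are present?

[#6][CX3](=O)[#6] is the SMARTS for a ketone: a carbonyl carbon (no H) flanked by two carbons.
The molecule carries 2 separate instances of an acetyl/ketone group (-C(=O)CH3) meeting every constraint; each maps to a distinct set of atoms, giving 2 matches.

2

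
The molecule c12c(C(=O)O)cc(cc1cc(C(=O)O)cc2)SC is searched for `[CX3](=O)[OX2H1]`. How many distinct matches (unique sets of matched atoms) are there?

2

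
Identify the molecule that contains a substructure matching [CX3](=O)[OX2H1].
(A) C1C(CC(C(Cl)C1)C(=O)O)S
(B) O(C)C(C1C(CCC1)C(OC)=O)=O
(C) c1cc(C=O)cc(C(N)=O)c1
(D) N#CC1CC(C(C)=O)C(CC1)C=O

[CX3](=O)[OX2H1] describes an sp2 carbon double-bonded to O and single-bonded to an -OH oxygen (a carboxylic acid).
(A) contains a carboxylic acid group (-C(=O)OH), which satisfies every atom and bond constraint.
(B) has a methyl-ester group (-C(=O)OCH3) but the singly-bonded O has no H (OX2H0, not OX2H1).
(C) has an aldehyde (-CHO) but there is no singly-bonded oxygen on the carbonyl carbon.
(D) has an aldehyde (-CHO) but there is no singly-bonded oxygen on the carbonyl carbon.
So the answer is (A).

A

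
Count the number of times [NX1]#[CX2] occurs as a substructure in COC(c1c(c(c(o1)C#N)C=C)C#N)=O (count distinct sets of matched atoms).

2

[NX1]#[CX2] is the SMARTS for a nitrile: a nitrogen triple-bonded to a two-connected carbon.
The molecule carries 2 separate instances of a nitrile (-C#N) meeting every constraint; each maps to a distinct set of atoms, giving 2 matches.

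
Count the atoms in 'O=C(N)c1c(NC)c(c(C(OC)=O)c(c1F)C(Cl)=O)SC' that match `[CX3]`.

Check the 21 heavy atoms by environment: 6× c (aromatic, X3) → no; 1× F (X1) → no; 3× C (X3) → match; 3× O (X1) → no; 2× N (X3) → no; 3× C (X4) → no; 1× O (X2) → no; 1× Cl (X1) → no; 1× S (X2) → no.
That gives 3 matching atoms.

3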